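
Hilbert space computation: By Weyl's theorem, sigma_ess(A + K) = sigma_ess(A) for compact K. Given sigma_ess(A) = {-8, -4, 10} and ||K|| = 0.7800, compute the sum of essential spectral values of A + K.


By Weyl's theorem, the essential spectrum is invariant under compact perturbations.
sigma_ess(A + K) = sigma_ess(A) = {-8, -4, 10}
Sum = -8 + -4 + 10 = -2

-2


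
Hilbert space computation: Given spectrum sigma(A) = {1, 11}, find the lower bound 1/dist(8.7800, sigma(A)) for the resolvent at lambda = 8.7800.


dist(8.7800, {1, 11}) = min(|8.7800 - 1|, |8.7800 - 11|)
= min(7.7800, 2.2200) = 2.2200
Resolvent bound = 1/2.2200 = 0.4505

0.4505


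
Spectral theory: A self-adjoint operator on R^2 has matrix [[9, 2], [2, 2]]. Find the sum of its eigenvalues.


For a self-adjoint (symmetric) matrix, the eigenvalues are real.
The sum of eigenvalues equals the trace of the matrix.
trace = 9 + 2 = 11

11


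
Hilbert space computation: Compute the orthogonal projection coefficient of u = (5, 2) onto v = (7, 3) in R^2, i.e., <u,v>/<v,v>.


Computing <u,v> = 5*7 + 2*3 = 41
Computing <v,v> = 7^2 + 3^2 = 58
Projection coefficient = 41/58 = 0.7069

0.7069


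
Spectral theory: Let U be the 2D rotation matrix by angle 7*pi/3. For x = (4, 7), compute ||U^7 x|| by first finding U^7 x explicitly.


U is a rotation by theta = 7*pi/3
U^7 = rotation by 7*theta = 49*pi/3 = 1*pi/3 (mod 2*pi)
cos(1*pi/3) = 0.5000, sin(1*pi/3) = 0.8660
U^7 x = (0.5000 * 4 - 0.8660 * 7, 0.8660 * 4 + 0.5000 * 7)
= (-4.0622, 6.9641)
||U^7 x|| = sqrt((-4.0622)^2 + 6.9641^2) = sqrt(65.0000) = 8.0623

8.0623


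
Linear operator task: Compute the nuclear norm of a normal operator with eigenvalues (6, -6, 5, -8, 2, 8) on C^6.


For a normal operator, singular values equal |eigenvalues|.
Trace norm = sum |lambda_i| = 6 + 6 + 5 + 8 + 2 + 8
= 35

35


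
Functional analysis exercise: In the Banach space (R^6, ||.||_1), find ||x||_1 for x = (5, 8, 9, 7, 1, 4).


The l^1 norm equals the sum of absolute values of all components.
||x||_1 = 5 + 8 + 9 + 7 + 1 + 4
= 34

34.0000


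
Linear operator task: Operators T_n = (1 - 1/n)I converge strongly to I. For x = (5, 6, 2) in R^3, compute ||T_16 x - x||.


T_16 x - x = (1 - 1/16)x - x = -x/16
||x|| = sqrt(65) = 8.0623
||T_16 x - x|| = ||x||/16 = 8.0623/16 = 0.5039

0.5039


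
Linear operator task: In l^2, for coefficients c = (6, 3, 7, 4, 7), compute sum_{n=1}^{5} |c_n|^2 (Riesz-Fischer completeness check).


sum |c_n|^2 = 6^2 + 3^2 + 7^2 + 4^2 + 7^2
= 36 + 9 + 49 + 16 + 49
= 159

159


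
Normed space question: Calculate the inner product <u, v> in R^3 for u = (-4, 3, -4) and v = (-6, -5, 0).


Computing the standard inner product <u, v> = sum u_i * v_i
= -4*-6 + 3*-5 + -4*0
= 24 + -15 + 0
= 9

9


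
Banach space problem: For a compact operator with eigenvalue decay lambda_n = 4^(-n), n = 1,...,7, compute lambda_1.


The eigenvalue formula gives lambda_1 = 1/4^1
= 1/4
= 0.2500

0.2500


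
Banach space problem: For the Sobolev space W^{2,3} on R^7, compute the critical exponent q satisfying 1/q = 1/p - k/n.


Using the Sobolev embedding formula: 1/q = 1/p - k/n
1/q = 1/3 - 2/7 = 1/21
q = 1/(1/21) = 21

21.0000


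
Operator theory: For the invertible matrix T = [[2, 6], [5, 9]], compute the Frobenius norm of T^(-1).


det(T) = 2*9 - 6*5 = -12
T^(-1) = (1/-12) * [[9, -6], [-5, 2]] = [[-0.7500, 0.5000], [0.4167, -0.1667]]
||T^(-1)||_F^2 = (-0.7500)^2 + 0.5000^2 + 0.4167^2 + (-0.1667)^2 = 1.0139
||T^(-1)||_F = sqrt(1.0139) = 1.0069

1.0069


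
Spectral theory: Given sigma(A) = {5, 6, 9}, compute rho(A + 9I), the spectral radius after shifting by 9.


Spectrum of A + 9I = {14, 15, 18}
Spectral radius = max |lambda| over the shifted spectrum
= max(14, 15, 18) = 18

18


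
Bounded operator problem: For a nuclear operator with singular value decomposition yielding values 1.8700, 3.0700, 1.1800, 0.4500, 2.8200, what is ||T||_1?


The nuclear norm is the sum of all singular values.
||T||_1 = 1.8700 + 3.0700 + 1.1800 + 0.4500 + 2.8200
= 9.3900

9.3900


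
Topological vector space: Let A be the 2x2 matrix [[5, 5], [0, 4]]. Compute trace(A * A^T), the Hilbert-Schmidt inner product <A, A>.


trace(A * A^T) = sum of squares of all entries
= 5^2 + 5^2 + 0^2 + 4^2
= 25 + 25 + 0 + 16
= 66

66


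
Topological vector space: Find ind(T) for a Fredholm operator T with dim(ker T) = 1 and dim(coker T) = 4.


The Fredholm index is defined as ind(T) = dim(ker T) - dim(coker T)
= 1 - 4
= -3

-3


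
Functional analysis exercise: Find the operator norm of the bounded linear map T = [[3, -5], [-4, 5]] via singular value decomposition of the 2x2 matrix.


A^T A = [[25, -35], [-35, 50]]
trace(A^T A) = 75, det(A^T A) = 25
discriminant = 75^2 - 4*25 = 5525
Largest eigenvalue of A^T A = (trace + sqrt(disc))/2 = 74.6652
||T|| = sqrt(74.6652) = 8.6409

8.6409


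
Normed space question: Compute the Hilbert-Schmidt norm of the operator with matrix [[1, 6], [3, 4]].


The Hilbert-Schmidt norm is sqrt(sum of squares of all entries).
Sum of squares = 1^2 + 6^2 + 3^2 + 4^2
= 1 + 36 + 9 + 16 = 62
||T||_HS = sqrt(62) = 7.8740

7.8740


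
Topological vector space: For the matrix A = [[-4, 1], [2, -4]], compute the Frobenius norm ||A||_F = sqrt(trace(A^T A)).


||A||_F^2 = sum a_ij^2
= (-4)^2 + 1^2 + 2^2 + (-4)^2
= 16 + 1 + 4 + 16 = 37
||A||_F = sqrt(37) = 6.0828

6.0828


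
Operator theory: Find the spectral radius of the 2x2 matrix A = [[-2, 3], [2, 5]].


For a 2x2 matrix, eigenvalues satisfy lambda^2 - (trace)*lambda + det = 0
trace = -2 + 5 = 3
det = -2*5 - 3*2 = -16
discriminant = 3^2 - 4*(-16) = 73
spectral radius = max |eigenvalue| = 5.7720

5.7720


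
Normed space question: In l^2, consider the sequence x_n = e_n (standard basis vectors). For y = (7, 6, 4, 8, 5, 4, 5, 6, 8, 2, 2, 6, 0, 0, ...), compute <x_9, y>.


x_9 = e_9 is the standard basis vector with 1 in position 9.
<x_9, y> = y_9 = 8
As n -> infinity, <x_n, y> -> 0, confirming weak convergence of (x_n) to 0.

8


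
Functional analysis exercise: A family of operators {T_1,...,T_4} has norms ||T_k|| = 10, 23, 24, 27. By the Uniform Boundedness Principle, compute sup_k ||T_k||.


By the Uniform Boundedness Principle, the supremum of norms is finite.
sup_k ||T_k|| = max(10, 23, 24, 27) = 27

27


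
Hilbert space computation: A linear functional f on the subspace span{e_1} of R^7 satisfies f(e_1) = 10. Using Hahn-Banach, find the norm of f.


The norm of f is given by ||f|| = sup_{||x||=1} |f(x)|.
On span{e_1}, ||e_1|| = 1, so ||f|| = |f(e_1)| / ||e_1||
= |10| / 1 = 10.0000

10.0000


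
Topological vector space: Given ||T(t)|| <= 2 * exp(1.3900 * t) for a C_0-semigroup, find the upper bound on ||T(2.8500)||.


||T(2.8500)|| <= 2 * exp(1.3900 * 2.8500)
= 2 * exp(3.9615)
= 2 * 52.5361
= 105.0721

105.0721


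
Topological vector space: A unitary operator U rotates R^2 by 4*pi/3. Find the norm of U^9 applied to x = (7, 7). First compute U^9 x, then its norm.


U is a rotation by theta = 4*pi/3
U^9 = rotation by 9*theta = 36*pi/3 = 0*pi/3 (mod 2*pi)
cos(0*pi/3) = 1.0000, sin(0*pi/3) = 0.0000
U^9 x = (1.0000 * 7 - 0.0000 * 7, 0.0000 * 7 + 1.0000 * 7)
= (7.0000, 7.0000)
||U^9 x|| = sqrt(7.0000^2 + 7.0000^2) = sqrt(98.0000) = 9.8995

9.8995


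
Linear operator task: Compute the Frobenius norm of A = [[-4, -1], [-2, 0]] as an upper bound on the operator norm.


||A||_F^2 = sum a_ij^2
= (-4)^2 + (-1)^2 + (-2)^2 + 0^2
= 16 + 1 + 4 + 0 = 21
||A||_F = sqrt(21) = 4.5826

4.5826


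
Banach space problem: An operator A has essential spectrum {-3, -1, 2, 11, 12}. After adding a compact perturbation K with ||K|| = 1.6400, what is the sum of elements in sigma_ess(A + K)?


By Weyl's theorem, the essential spectrum is invariant under compact perturbations.
sigma_ess(A + K) = sigma_ess(A) = {-3, -1, 2, 11, 12}
Sum = -3 + -1 + 2 + 11 + 12 = 21

21


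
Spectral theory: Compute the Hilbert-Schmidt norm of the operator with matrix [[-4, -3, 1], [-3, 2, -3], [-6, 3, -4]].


The Hilbert-Schmidt norm is sqrt(sum of squares of all entries).
Sum of squares = (-4)^2 + (-3)^2 + 1^2 + (-3)^2 + 2^2 + (-3)^2 + (-6)^2 + 3^2 + (-4)^2
= 16 + 9 + 1 + 9 + 4 + 9 + 36 + 9 + 16 = 109
||T||_HS = sqrt(109) = 10.4403

10.4403


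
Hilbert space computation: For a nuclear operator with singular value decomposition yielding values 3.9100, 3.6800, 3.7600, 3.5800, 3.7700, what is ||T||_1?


The nuclear norm is the sum of all singular values.
||T||_1 = 3.9100 + 3.6800 + 3.7600 + 3.5800 + 3.7700
= 18.7000

18.7000


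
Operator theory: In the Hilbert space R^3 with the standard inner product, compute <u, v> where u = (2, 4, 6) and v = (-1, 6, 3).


Computing the standard inner product <u, v> = sum u_i * v_i
= 2*-1 + 4*6 + 6*3
= -2 + 24 + 18
= 40

40


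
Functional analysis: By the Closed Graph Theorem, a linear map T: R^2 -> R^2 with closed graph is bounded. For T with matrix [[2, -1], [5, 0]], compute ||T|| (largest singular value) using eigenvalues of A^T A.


A^T A = [[29, -2], [-2, 1]]
trace(A^T A) = 30, det(A^T A) = 25
discriminant = 30^2 - 4*25 = 800
Largest eigenvalue of A^T A = (trace + sqrt(disc))/2 = 29.1421
||T|| = sqrt(29.1421) = 5.3983

5.3983


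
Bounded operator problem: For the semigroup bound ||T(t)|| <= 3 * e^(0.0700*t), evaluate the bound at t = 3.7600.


||T(3.7600)|| <= 3 * exp(0.0700 * 3.7600)
= 3 * exp(0.2632)
= 3 * 1.3011
= 3.9033

3.9033


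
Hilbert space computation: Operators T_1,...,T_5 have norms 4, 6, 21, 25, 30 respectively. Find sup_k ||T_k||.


By the Uniform Boundedness Principle, the supremum of norms is finite.
sup_k ||T_k|| = max(4, 6, 21, 25, 30) = 30

30


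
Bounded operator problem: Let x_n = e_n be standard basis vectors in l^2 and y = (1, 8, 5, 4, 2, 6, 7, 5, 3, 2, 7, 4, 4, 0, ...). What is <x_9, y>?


x_9 = e_9 is the standard basis vector with 1 in position 9.
<x_9, y> = y_9 = 3
As n -> infinity, <x_n, y> -> 0, confirming weak convergence of (x_n) to 0.

3


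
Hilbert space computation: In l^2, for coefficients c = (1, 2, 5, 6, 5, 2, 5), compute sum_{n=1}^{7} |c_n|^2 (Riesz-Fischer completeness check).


sum |c_n|^2 = 1^2 + 2^2 + 5^2 + 6^2 + 5^2 + 2^2 + 5^2
= 1 + 4 + 25 + 36 + 25 + 4 + 25
= 120

120


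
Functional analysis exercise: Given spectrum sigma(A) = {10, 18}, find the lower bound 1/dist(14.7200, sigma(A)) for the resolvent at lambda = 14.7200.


dist(14.7200, {10, 18}) = min(|14.7200 - 10|, |14.7200 - 18|)
= min(4.7200, 3.2800) = 3.2800
Resolvent bound = 1/3.2800 = 0.3049

0.3049


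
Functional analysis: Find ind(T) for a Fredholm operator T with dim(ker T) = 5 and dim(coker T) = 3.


The Fredholm index is defined as ind(T) = dim(ker T) - dim(coker T)
= 5 - 3
= 2

2


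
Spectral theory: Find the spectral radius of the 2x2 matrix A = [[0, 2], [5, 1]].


For a 2x2 matrix, eigenvalues satisfy lambda^2 - (trace)*lambda + det = 0
trace = 0 + 1 = 1
det = 0*1 - 2*5 = -10
discriminant = 1^2 - 4*(-10) = 41
spectral radius = max |eigenvalue| = 3.7016

3.7016


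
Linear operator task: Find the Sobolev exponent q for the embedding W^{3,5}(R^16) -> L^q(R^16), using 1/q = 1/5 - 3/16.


Using the Sobolev embedding formula: 1/q = 1/p - k/n
1/q = 1/5 - 3/16 = 1/80
q = 1/(1/80) = 80

80.0000


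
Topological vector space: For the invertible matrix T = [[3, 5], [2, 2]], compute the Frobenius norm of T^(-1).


det(T) = 3*2 - 5*2 = -4
T^(-1) = (1/-4) * [[2, -5], [-2, 3]] = [[-0.5000, 1.2500], [0.5000, -0.7500]]
||T^(-1)||_F^2 = (-0.5000)^2 + 1.2500^2 + 0.5000^2 + (-0.7500)^2 = 2.6250
||T^(-1)||_F = sqrt(2.6250) = 1.6202

1.6202


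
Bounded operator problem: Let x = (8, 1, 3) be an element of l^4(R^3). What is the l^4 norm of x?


The l^4 norm = (sum |x_i|^4)^(1/4)
Sum of 4th powers = 4096 + 1 + 81 = 4178
||x||_4 = (4178)^(1/4) = 8.0397

8.0397


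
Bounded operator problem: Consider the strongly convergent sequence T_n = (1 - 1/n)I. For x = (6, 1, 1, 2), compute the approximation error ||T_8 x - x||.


T_8 x - x = (1 - 1/8)x - x = -x/8
||x|| = sqrt(42) = 6.4807
||T_8 x - x|| = ||x||/8 = 6.4807/8 = 0.8101

0.8101


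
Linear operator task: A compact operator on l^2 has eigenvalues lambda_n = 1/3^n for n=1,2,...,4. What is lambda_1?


The eigenvalue formula gives lambda_1 = 1/3^1
= 1/3
= 0.3333

0.3333


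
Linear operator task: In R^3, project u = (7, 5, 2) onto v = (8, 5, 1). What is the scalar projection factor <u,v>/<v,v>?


Computing <u,v> = 7*8 + 5*5 + 2*1 = 83
Computing <v,v> = 8^2 + 5^2 + 1^2 = 90
Projection coefficient = 83/90 = 0.9222

0.9222


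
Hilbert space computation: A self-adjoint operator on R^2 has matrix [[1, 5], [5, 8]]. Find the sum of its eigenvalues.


For a self-adjoint (symmetric) matrix, the eigenvalues are real.
The sum of eigenvalues equals the trace of the matrix.
trace = 1 + 8 = 9

9


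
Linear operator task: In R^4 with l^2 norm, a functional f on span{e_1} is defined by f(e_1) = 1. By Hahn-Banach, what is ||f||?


The norm of f is given by ||f|| = sup_{||x||=1} |f(x)|.
On span{e_1}, ||e_1|| = 1, so ||f|| = |f(e_1)| / ||e_1||
= |1| / 1 = 1.0000

1.0000


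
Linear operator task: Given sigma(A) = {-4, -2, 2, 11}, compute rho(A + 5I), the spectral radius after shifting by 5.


Spectrum of A + 5I = {1, 3, 7, 16}
Spectral radius = max |lambda| over the shifted spectrum
= max(1, 3, 7, 16) = 16

16


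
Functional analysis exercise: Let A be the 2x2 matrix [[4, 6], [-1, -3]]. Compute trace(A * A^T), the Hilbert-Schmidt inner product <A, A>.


trace(A * A^T) = sum of squares of all entries
= 4^2 + 6^2 + (-1)^2 + (-3)^2
= 16 + 36 + 1 + 9
= 62

62


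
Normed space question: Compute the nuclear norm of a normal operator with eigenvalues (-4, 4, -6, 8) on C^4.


For a normal operator, singular values equal |eigenvalues|.
Trace norm = sum |lambda_i| = 4 + 4 + 6 + 8
= 22

22


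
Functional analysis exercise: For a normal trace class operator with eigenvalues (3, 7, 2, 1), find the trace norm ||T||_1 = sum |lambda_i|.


For a normal operator, singular values equal |eigenvalues|.
Trace norm = sum |lambda_i| = 3 + 7 + 2 + 1
= 13

13


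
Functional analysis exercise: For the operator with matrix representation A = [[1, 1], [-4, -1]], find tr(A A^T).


trace(A * A^T) = sum of squares of all entries
= 1^2 + 1^2 + (-4)^2 + (-1)^2
= 1 + 1 + 16 + 1
= 19

19


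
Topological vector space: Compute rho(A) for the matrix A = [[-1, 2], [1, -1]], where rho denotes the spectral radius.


For a 2x2 matrix, eigenvalues satisfy lambda^2 - (trace)*lambda + det = 0
trace = -1 + -1 = -2
det = -1*-1 - 2*1 = -1
discriminant = (-2)^2 - 4*(-1) = 8
spectral radius = max |eigenvalue| = 2.4142

2.4142


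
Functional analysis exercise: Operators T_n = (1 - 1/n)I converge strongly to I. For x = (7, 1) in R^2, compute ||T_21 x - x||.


T_21 x - x = (1 - 1/21)x - x = -x/21
||x|| = sqrt(50) = 7.0711
||T_21 x - x|| = ||x||/21 = 7.0711/21 = 0.3367

0.3367


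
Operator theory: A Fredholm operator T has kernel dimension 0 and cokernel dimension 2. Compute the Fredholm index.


The Fredholm index is defined as ind(T) = dim(ker T) - dim(coker T)
= 0 - 2
= -2

-2


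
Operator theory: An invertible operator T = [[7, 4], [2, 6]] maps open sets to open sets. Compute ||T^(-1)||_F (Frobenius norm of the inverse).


det(T) = 7*6 - 4*2 = 34
T^(-1) = (1/34) * [[6, -4], [-2, 7]] = [[0.1765, -0.1176], [-0.0588, 0.2059]]
||T^(-1)||_F^2 = 0.1765^2 + (-0.1176)^2 + (-0.0588)^2 + 0.2059^2 = 0.0908
||T^(-1)||_F = sqrt(0.0908) = 0.3014

0.3014


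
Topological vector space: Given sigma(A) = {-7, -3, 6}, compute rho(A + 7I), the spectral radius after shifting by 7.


Spectrum of A + 7I = {0, 4, 13}
Spectral radius = max |lambda| over the shifted spectrum
= max(0, 4, 13) = 13

13


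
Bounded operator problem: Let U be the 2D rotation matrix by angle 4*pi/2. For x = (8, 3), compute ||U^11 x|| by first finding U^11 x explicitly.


U is a rotation by theta = 4*pi/2
U^11 = rotation by 11*theta = 44*pi/2 = 0*pi/2 (mod 2*pi)
cos(0*pi/2) = 1.0000, sin(0*pi/2) = 0.0000
U^11 x = (1.0000 * 8 - 0.0000 * 3, 0.0000 * 8 + 1.0000 * 3)
= (8.0000, 3.0000)
||U^11 x|| = sqrt(8.0000^2 + 3.0000^2) = sqrt(73.0000) = 8.5440

8.5440


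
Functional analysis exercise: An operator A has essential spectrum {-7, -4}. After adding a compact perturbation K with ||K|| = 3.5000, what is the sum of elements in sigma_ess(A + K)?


By Weyl's theorem, the essential spectrum is invariant under compact perturbations.
sigma_ess(A + K) = sigma_ess(A) = {-7, -4}
Sum = -7 + -4 = -11

-11


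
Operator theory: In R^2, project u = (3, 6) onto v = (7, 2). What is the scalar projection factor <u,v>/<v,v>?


Computing <u,v> = 3*7 + 6*2 = 33
Computing <v,v> = 7^2 + 2^2 = 53
Projection coefficient = 33/53 = 0.6226

0.6226


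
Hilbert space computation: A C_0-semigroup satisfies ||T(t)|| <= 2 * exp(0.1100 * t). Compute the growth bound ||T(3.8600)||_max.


||T(3.8600)|| <= 2 * exp(0.1100 * 3.8600)
= 2 * exp(0.4246)
= 2 * 1.5290
= 3.0580

3.0580


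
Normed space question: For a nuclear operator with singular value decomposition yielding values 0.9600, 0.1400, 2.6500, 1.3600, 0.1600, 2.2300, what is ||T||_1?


The nuclear norm is the sum of all singular values.
||T||_1 = 0.9600 + 0.1400 + 2.6500 + 1.3600 + 0.1600 + 2.2300
= 7.5000

7.5000


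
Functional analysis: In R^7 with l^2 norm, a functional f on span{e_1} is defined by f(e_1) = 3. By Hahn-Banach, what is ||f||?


The norm of f is given by ||f|| = sup_{||x||=1} |f(x)|.
On span{e_1}, ||e_1|| = 1, so ||f|| = |f(e_1)| / ||e_1||
= |3| / 1 = 3.0000

3.0000


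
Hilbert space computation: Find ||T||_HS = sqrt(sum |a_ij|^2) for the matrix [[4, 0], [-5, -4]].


The Hilbert-Schmidt norm is sqrt(sum of squares of all entries).
Sum of squares = 4^2 + 0^2 + (-5)^2 + (-4)^2
= 16 + 0 + 25 + 16 = 57
||T||_HS = sqrt(57) = 7.5498

7.5498


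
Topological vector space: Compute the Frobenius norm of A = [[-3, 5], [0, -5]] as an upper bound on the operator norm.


||A||_F^2 = sum a_ij^2
= (-3)^2 + 5^2 + 0^2 + (-5)^2
= 9 + 25 + 0 + 25 = 59
||A||_F = sqrt(59) = 7.6811

7.6811


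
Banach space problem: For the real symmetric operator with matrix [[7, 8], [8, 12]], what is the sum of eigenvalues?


For a self-adjoint (symmetric) matrix, the eigenvalues are real.
The sum of eigenvalues equals the trace of the matrix.
trace = 7 + 12 = 19

19


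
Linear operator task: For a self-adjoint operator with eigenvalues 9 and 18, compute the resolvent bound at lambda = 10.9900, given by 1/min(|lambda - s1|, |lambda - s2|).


dist(10.9900, {9, 18}) = min(|10.9900 - 9|, |10.9900 - 18|)
= min(1.9900, 7.0100) = 1.9900
Resolvent bound = 1/1.9900 = 0.5025

0.5025


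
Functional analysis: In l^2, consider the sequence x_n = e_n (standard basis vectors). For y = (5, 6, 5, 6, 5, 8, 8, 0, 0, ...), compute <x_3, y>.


x_3 = e_3 is the standard basis vector with 1 in position 3.
<x_3, y> = y_3 = 5
As n -> infinity, <x_n, y> -> 0, confirming weak convergence of (x_n) to 0.

5


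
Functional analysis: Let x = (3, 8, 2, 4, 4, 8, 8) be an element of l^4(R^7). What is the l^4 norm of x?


The l^4 norm = (sum |x_i|^4)^(1/4)
Sum of 4th powers = 81 + 4096 + 16 + 256 + 256 + 4096 + 4096 = 12897
||x||_4 = (12897)^(1/4) = 10.6567

10.6567


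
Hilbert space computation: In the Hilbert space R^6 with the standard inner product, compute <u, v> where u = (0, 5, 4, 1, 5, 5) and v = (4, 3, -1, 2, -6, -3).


Computing the standard inner product <u, v> = sum u_i * v_i
= 0*4 + 5*3 + 4*-1 + 1*2 + 5*-6 + 5*-3
= 0 + 15 + -4 + 2 + -30 + -15
= -32

-32


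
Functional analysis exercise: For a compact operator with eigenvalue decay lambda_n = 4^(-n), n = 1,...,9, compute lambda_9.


The eigenvalue formula gives lambda_9 = 1/4^9
= 1/262144
= 3.8147e-06

3.8147e-06


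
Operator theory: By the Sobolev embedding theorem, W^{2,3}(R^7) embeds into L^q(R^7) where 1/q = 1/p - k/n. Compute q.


Using the Sobolev embedding formula: 1/q = 1/p - k/n
1/q = 1/3 - 2/7 = 1/21
q = 1/(1/21) = 21

21.0000


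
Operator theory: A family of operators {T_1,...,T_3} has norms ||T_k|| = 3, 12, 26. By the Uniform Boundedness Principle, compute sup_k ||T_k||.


By the Uniform Boundedness Principle, the supremum of norms is finite.
sup_k ||T_k|| = max(3, 12, 26) = 26

26


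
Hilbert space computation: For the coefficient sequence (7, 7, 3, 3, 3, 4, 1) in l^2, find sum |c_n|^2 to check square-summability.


sum |c_n|^2 = 7^2 + 7^2 + 3^2 + 3^2 + 3^2 + 4^2 + 1^2
= 49 + 49 + 9 + 9 + 9 + 16 + 1
= 142

142


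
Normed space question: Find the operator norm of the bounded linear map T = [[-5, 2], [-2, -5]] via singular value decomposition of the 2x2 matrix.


A^T A = [[29, 0], [0, 29]]
trace(A^T A) = 58, det(A^T A) = 841
discriminant = 58^2 - 4*841 = 0
Largest eigenvalue of A^T A = (trace + sqrt(disc))/2 = 29.0000
||T|| = sqrt(29.0000) = 5.3852

5.3852


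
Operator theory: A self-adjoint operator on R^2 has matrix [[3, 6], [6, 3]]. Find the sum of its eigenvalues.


For a self-adjoint (symmetric) matrix, the eigenvalues are real.
The sum of eigenvalues equals the trace of the matrix.
trace = 3 + 3 = 6

6


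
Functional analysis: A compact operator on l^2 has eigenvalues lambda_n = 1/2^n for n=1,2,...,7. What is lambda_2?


The eigenvalue formula gives lambda_2 = 1/2^2
= 1/4
= 0.2500

0.2500


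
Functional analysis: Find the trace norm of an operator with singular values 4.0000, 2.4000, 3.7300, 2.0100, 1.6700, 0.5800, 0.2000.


The nuclear norm is the sum of all singular values.
||T||_1 = 4.0000 + 2.4000 + 3.7300 + 2.0100 + 1.6700 + 0.5800 + 0.2000
= 14.5900

14.5900


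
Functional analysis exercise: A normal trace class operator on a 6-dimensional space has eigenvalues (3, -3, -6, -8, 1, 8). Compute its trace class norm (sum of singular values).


For a normal operator, singular values equal |eigenvalues|.
Trace norm = sum |lambda_i| = 3 + 3 + 6 + 8 + 1 + 8
= 29

29


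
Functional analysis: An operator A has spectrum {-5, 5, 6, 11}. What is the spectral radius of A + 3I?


Spectrum of A + 3I = {-2, 8, 9, 14}
Spectral radius = max |lambda| over the shifted spectrum
= max(2, 8, 9, 14) = 14

14


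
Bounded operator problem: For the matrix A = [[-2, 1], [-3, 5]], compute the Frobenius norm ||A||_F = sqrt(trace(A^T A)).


||A||_F^2 = sum a_ij^2
= (-2)^2 + 1^2 + (-3)^2 + 5^2
= 4 + 1 + 9 + 25 = 39
||A||_F = sqrt(39) = 6.2450

6.2450


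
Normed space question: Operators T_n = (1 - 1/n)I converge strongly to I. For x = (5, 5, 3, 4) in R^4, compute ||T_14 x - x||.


T_14 x - x = (1 - 1/14)x - x = -x/14
||x|| = sqrt(75) = 8.6603
||T_14 x - x|| = ||x||/14 = 8.6603/14 = 0.6186

0.6186


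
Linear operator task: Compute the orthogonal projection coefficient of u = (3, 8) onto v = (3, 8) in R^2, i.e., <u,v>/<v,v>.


Computing <u,v> = 3*3 + 8*8 = 73
Computing <v,v> = 3^2 + 8^2 = 73
Projection coefficient = 73/73 = 1.0000

1.0000


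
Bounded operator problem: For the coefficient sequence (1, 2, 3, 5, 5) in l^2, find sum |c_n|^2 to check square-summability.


sum |c_n|^2 = 1^2 + 2^2 + 3^2 + 5^2 + 5^2
= 1 + 4 + 9 + 25 + 25
= 64

64


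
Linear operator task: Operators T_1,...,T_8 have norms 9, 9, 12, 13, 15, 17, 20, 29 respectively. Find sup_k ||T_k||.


By the Uniform Boundedness Principle, the supremum of norms is finite.
sup_k ||T_k|| = max(9, 9, 12, 13, 15, 17, 20, 29) = 29

29


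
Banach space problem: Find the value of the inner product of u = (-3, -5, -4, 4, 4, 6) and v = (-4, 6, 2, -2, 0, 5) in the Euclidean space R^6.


Computing the standard inner product <u, v> = sum u_i * v_i
= -3*-4 + -5*6 + -4*2 + 4*-2 + 4*0 + 6*5
= 12 + -30 + -8 + -8 + 0 + 30
= -4

-4


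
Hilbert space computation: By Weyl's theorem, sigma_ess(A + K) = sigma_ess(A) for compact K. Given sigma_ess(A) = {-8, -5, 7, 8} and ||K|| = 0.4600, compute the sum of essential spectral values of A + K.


By Weyl's theorem, the essential spectrum is invariant under compact perturbations.
sigma_ess(A + K) = sigma_ess(A) = {-8, -5, 7, 8}
Sum = -8 + -5 + 7 + 8 = 2

2


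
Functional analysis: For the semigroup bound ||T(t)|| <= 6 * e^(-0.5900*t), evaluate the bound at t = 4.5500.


||T(4.5500)|| <= 6 * exp(-0.5900 * 4.5500)
= 6 * exp(-2.6845)
= 6 * 0.0683
= 0.4095

0.4095


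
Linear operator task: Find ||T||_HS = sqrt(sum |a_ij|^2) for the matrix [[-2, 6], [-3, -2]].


The Hilbert-Schmidt norm is sqrt(sum of squares of all entries).
Sum of squares = (-2)^2 + 6^2 + (-3)^2 + (-2)^2
= 4 + 36 + 9 + 4 = 53
||T||_HS = sqrt(53) = 7.2801

7.2801


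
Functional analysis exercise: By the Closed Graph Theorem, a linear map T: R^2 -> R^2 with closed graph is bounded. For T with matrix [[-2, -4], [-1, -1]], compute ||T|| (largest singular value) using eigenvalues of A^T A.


A^T A = [[5, 9], [9, 17]]
trace(A^T A) = 22, det(A^T A) = 4
discriminant = 22^2 - 4*4 = 468
Largest eigenvalue of A^T A = (trace + sqrt(disc))/2 = 21.8167
||T|| = sqrt(21.8167) = 4.6708

4.6708


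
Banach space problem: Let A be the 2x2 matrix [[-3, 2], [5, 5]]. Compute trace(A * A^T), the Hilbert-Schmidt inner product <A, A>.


trace(A * A^T) = sum of squares of all entries
= (-3)^2 + 2^2 + 5^2 + 5^2
= 9 + 4 + 25 + 25
= 63

63


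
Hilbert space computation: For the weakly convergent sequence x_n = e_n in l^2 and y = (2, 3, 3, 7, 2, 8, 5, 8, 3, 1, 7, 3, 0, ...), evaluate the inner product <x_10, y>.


x_10 = e_10 is the standard basis vector with 1 in position 10.
<x_10, y> = y_10 = 1
As n -> infinity, <x_n, y> -> 0, confirming weak convergence of (x_n) to 0.

1


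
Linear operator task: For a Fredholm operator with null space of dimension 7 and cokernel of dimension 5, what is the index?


The Fredholm index is defined as ind(T) = dim(ker T) - dim(coker T)
= 7 - 5
= 2

2


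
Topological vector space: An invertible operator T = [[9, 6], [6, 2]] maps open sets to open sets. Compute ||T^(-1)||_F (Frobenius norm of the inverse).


det(T) = 9*2 - 6*6 = -18
T^(-1) = (1/-18) * [[2, -6], [-6, 9]] = [[-0.1111, 0.3333], [0.3333, -0.5000]]
||T^(-1)||_F^2 = (-0.1111)^2 + 0.3333^2 + 0.3333^2 + (-0.5000)^2 = 0.4846
||T^(-1)||_F = sqrt(0.4846) = 0.6961

0.6961


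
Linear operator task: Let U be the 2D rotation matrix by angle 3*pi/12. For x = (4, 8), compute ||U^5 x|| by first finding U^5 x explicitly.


U is a rotation by theta = 3*pi/12
U^5 = rotation by 5*theta = 15*pi/12
cos(15*pi/12) = -0.7071, sin(15*pi/12) = -0.7071
U^5 x = (-0.7071 * 4 - -0.7071 * 8, -0.7071 * 4 + -0.7071 * 8)
= (2.8284, -8.4853)
||U^5 x|| = sqrt(2.8284^2 + (-8.4853)^2) = sqrt(80.0000) = 8.9443

8.9443


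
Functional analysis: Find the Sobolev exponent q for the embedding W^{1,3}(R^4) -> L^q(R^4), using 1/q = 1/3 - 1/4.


Using the Sobolev embedding formula: 1/q = 1/p - k/n
1/q = 1/3 - 1/4 = 1/12
q = 1/(1/12) = 12

12.0000


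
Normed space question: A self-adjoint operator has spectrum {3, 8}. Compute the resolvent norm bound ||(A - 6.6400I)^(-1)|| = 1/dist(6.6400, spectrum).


dist(6.6400, {3, 8}) = min(|6.6400 - 3|, |6.6400 - 8|)
= min(3.6400, 1.3600) = 1.3600
Resolvent bound = 1/1.3600 = 0.7353

0.7353


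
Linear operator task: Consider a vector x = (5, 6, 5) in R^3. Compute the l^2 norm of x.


The l^2 norm = (sum |x_i|^2)^(1/2)
Sum of 2th powers = 25 + 36 + 25 = 86
||x||_2 = (86)^(1/2) = 9.2736

9.2736


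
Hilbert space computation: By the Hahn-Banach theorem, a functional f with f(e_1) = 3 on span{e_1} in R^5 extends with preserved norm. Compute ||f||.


The norm of f is given by ||f|| = sup_{||x||=1} |f(x)|.
On span{e_1}, ||e_1|| = 1, so ||f|| = |f(e_1)| / ||e_1||
= |3| / 1 = 3.0000

3.0000


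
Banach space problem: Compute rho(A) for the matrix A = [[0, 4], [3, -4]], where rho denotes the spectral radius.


For a 2x2 matrix, eigenvalues satisfy lambda^2 - (trace)*lambda + det = 0
trace = 0 + -4 = -4
det = 0*-4 - 4*3 = -12
discriminant = (-4)^2 - 4*(-12) = 64
spectral radius = max |eigenvalue| = 6.0000

6.0000


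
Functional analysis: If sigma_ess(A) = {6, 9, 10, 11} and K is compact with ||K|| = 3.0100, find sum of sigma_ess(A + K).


By Weyl's theorem, the essential spectrum is invariant under compact perturbations.
sigma_ess(A + K) = sigma_ess(A) = {6, 9, 10, 11}
Sum = 6 + 9 + 10 + 11 = 36

36


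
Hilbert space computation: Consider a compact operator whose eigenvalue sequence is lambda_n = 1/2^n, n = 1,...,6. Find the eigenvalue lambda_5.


The eigenvalue formula gives lambda_5 = 1/2^5
= 1/32
= 0.0312

0.0312


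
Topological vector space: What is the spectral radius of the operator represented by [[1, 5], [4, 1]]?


For a 2x2 matrix, eigenvalues satisfy lambda^2 - (trace)*lambda + det = 0
trace = 1 + 1 = 2
det = 1*1 - 5*4 = -19
discriminant = 2^2 - 4*(-19) = 80
spectral radius = max |eigenvalue| = 5.4721

5.4721


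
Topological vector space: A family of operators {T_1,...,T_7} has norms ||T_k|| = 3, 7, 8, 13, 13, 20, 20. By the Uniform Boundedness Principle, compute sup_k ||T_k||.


By the Uniform Boundedness Principle, the supremum of norms is finite.
sup_k ||T_k|| = max(3, 7, 8, 13, 13, 20, 20) = 20

20


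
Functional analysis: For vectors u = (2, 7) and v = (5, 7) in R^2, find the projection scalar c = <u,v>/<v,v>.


Computing <u,v> = 2*5 + 7*7 = 59
Computing <v,v> = 5^2 + 7^2 = 74
Projection coefficient = 59/74 = 0.7973

0.7973


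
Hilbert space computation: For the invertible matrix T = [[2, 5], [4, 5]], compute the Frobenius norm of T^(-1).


det(T) = 2*5 - 5*4 = -10
T^(-1) = (1/-10) * [[5, -5], [-4, 2]] = [[-0.5000, 0.5000], [0.4000, -0.2000]]
||T^(-1)||_F^2 = (-0.5000)^2 + 0.5000^2 + 0.4000^2 + (-0.2000)^2 = 0.7000
||T^(-1)||_F = sqrt(0.7000) = 0.8367

0.8367


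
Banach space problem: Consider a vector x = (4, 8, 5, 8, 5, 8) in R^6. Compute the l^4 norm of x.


The l^4 norm = (sum |x_i|^4)^(1/4)
Sum of 4th powers = 256 + 4096 + 625 + 4096 + 625 + 4096 = 13794
||x||_4 = (13794)^(1/4) = 10.8373

10.8373


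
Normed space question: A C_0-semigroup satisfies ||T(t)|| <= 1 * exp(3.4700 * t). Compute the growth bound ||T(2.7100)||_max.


||T(2.7100)|| <= 1 * exp(3.4700 * 2.7100)
= 1 * exp(9.4037)
= 1 * 12133.1906
= 12133.1906

12133.1906


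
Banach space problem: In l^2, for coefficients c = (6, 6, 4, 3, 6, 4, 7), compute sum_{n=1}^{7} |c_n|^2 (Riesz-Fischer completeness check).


sum |c_n|^2 = 6^2 + 6^2 + 4^2 + 3^2 + 6^2 + 4^2 + 7^2
= 36 + 36 + 16 + 9 + 36 + 16 + 49
= 198

198


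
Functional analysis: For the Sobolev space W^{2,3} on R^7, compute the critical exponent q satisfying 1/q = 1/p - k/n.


Using the Sobolev embedding formula: 1/q = 1/p - k/n
1/q = 1/3 - 2/7 = 1/21
q = 1/(1/21) = 21

21.0000


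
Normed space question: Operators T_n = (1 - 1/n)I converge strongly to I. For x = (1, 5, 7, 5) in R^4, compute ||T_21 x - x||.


T_21 x - x = (1 - 1/21)x - x = -x/21
||x|| = sqrt(100) = 10.0000
||T_21 x - x|| = ||x||/21 = 10.0000/21 = 0.4762

0.4762


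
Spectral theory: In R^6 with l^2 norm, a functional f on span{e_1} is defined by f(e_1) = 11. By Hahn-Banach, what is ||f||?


The norm of f is given by ||f|| = sup_{||x||=1} |f(x)|.
On span{e_1}, ||e_1|| = 1, so ||f|| = |f(e_1)| / ||e_1||
= |11| / 1 = 11.0000

11.0000


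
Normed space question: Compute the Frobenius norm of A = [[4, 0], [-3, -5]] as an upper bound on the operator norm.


||A||_F^2 = sum a_ij^2
= 4^2 + 0^2 + (-3)^2 + (-5)^2
= 16 + 0 + 9 + 25 = 50
||A||_F = sqrt(50) = 7.0711

7.0711


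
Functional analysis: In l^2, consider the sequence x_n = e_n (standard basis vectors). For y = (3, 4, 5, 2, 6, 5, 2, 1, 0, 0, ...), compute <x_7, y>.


x_7 = e_7 is the standard basis vector with 1 in position 7.
<x_7, y> = y_7 = 2
As n -> infinity, <x_n, y> -> 0, confirming weak convergence of (x_n) to 0.

2


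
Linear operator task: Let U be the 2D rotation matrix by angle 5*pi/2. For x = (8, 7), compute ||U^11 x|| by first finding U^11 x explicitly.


U is a rotation by theta = 5*pi/2
U^11 = rotation by 11*theta = 55*pi/2 = 3*pi/2 (mod 2*pi)
cos(3*pi/2) = 0.0000, sin(3*pi/2) = -1.0000
U^11 x = (0.0000 * 8 - -1.0000 * 7, -1.0000 * 8 + 0.0000 * 7)
= (7.0000, -8.0000)
||U^11 x|| = sqrt(7.0000^2 + (-8.0000)^2) = sqrt(113.0000) = 10.6301

10.6301


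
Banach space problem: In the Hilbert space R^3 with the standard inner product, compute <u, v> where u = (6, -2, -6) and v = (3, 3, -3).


Computing the standard inner product <u, v> = sum u_i * v_i
= 6*3 + -2*3 + -6*-3
= 18 + -6 + 18
= 30

30


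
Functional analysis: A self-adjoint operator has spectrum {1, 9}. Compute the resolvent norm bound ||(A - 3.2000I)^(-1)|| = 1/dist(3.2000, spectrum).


dist(3.2000, {1, 9}) = min(|3.2000 - 1|, |3.2000 - 9|)
= min(2.2000, 5.8000) = 2.2000
Resolvent bound = 1/2.2000 = 0.4545

0.4545


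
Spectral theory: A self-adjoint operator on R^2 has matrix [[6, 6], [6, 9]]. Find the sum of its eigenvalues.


For a self-adjoint (symmetric) matrix, the eigenvalues are real.
The sum of eigenvalues equals the trace of the matrix.
trace = 6 + 9 = 15

15


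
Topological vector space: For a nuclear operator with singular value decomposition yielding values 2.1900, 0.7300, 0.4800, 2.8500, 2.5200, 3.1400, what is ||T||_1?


The nuclear norm is the sum of all singular values.
||T||_1 = 2.1900 + 0.7300 + 0.4800 + 2.8500 + 2.5200 + 3.1400
= 11.9100

11.9100


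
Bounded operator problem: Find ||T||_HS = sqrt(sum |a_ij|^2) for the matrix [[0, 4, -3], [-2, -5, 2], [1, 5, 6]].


The Hilbert-Schmidt norm is sqrt(sum of squares of all entries).
Sum of squares = 0^2 + 4^2 + (-3)^2 + (-2)^2 + (-5)^2 + 2^2 + 1^2 + 5^2 + 6^2
= 0 + 16 + 9 + 4 + 25 + 4 + 1 + 25 + 36 = 120
||T||_HS = sqrt(120) = 10.9545

10.9545


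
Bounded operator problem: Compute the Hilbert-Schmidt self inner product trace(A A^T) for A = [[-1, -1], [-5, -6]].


trace(A * A^T) = sum of squares of all entries
= (-1)^2 + (-1)^2 + (-5)^2 + (-6)^2
= 1 + 1 + 25 + 36
= 63

63


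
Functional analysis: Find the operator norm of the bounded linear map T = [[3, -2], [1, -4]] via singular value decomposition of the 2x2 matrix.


A^T A = [[10, -10], [-10, 20]]
trace(A^T A) = 30, det(A^T A) = 100
discriminant = 30^2 - 4*100 = 500
Largest eigenvalue of A^T A = (trace + sqrt(disc))/2 = 26.1803
||T|| = sqrt(26.1803) = 5.1167

5.1167


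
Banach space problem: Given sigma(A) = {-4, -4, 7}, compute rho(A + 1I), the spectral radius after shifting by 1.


Spectrum of A + 1I = {-3, -3, 8}
Spectral radius = max |lambda| over the shifted spectrum
= max(3, 3, 8) = 8

8


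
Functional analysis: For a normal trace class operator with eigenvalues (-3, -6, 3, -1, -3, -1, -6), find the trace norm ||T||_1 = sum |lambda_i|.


For a normal operator, singular values equal |eigenvalues|.
Trace norm = sum |lambda_i| = 3 + 6 + 3 + 1 + 3 + 1 + 6
= 23

23


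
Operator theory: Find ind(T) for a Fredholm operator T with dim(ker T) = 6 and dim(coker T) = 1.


The Fredholm index is defined as ind(T) = dim(ker T) - dim(coker T)
= 6 - 1
= 5

5


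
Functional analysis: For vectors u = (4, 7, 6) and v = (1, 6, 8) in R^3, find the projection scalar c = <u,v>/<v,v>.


Computing <u,v> = 4*1 + 7*6 + 6*8 = 94
Computing <v,v> = 1^2 + 6^2 + 8^2 = 101
Projection coefficient = 94/101 = 0.9307

0.9307


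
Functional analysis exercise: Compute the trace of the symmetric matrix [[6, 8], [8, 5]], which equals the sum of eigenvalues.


For a self-adjoint (symmetric) matrix, the eigenvalues are real.
The sum of eigenvalues equals the trace of the matrix.
trace = 6 + 5 = 11

11


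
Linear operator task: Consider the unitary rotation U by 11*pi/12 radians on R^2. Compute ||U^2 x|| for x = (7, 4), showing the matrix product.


U is a rotation by theta = 11*pi/12
U^2 = rotation by 2*theta = 22*pi/12
cos(22*pi/12) = 0.8660, sin(22*pi/12) = -0.5000
U^2 x = (0.8660 * 7 - -0.5000 * 4, -0.5000 * 7 + 0.8660 * 4)
= (8.0622, -0.0359)
||U^2 x|| = sqrt(8.0622^2 + (-0.0359)^2) = sqrt(65.0000) = 8.0623

8.0623


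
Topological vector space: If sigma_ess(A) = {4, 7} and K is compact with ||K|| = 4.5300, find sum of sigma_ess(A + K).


By Weyl's theorem, the essential spectrum is invariant under compact perturbations.
sigma_ess(A + K) = sigma_ess(A) = {4, 7}
Sum = 4 + 7 = 11

11


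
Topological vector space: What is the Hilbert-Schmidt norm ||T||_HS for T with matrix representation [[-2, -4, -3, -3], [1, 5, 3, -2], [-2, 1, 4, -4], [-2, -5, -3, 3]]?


The Hilbert-Schmidt norm is sqrt(sum of squares of all entries).
Sum of squares = (-2)^2 + (-4)^2 + (-3)^2 + (-3)^2 + 1^2 + 5^2 + 3^2 + (-2)^2 + (-2)^2 + 1^2 + 4^2 + (-4)^2 + (-2)^2 + (-5)^2 + (-3)^2 + 3^2
= 4 + 16 + 9 + 9 + 1 + 25 + 9 + 4 + 4 + 1 + 16 + 16 + 4 + 25 + 9 + 9 = 161
||T||_HS = sqrt(161) = 12.6886

12.6886


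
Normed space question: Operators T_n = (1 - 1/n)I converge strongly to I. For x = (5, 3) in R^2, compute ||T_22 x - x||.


T_22 x - x = (1 - 1/22)x - x = -x/22
||x|| = sqrt(34) = 5.8310
||T_22 x - x|| = ||x||/22 = 5.8310/22 = 0.2650

0.2650


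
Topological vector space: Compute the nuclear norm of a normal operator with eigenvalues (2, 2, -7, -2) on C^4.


For a normal operator, singular values equal |eigenvalues|.
Trace norm = sum |lambda_i| = 2 + 2 + 7 + 2
= 13

13


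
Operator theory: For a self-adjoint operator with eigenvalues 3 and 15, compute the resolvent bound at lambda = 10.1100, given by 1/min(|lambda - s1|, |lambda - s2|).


dist(10.1100, {3, 15}) = min(|10.1100 - 3|, |10.1100 - 15|)
= min(7.1100, 4.8900) = 4.8900
Resolvent bound = 1/4.8900 = 0.2045

0.2045


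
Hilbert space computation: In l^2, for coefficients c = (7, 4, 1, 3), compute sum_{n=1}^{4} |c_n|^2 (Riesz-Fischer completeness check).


sum |c_n|^2 = 7^2 + 4^2 + 1^2 + 3^2
= 49 + 16 + 1 + 9
= 75

75


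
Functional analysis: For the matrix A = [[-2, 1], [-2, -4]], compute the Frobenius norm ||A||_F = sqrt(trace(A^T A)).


||A||_F^2 = sum a_ij^2
= (-2)^2 + 1^2 + (-2)^2 + (-4)^2
= 4 + 1 + 4 + 16 = 25
||A||_F = sqrt(25) = 5.0000

5.0000


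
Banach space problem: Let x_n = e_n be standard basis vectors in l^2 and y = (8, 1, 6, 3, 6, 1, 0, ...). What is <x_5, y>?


x_5 = e_5 is the standard basis vector with 1 in position 5.
<x_5, y> = y_5 = 6
As n -> infinity, <x_n, y> -> 0, confirming weak convergence of (x_n) to 0.

6


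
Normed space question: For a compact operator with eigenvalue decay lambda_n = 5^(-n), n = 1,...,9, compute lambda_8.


The eigenvalue formula gives lambda_8 = 1/5^8
= 1/390625
= 2.5600e-06

2.5600e-06


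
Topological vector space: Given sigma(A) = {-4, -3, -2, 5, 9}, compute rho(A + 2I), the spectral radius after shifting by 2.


Spectrum of A + 2I = {-2, -1, 0, 7, 11}
Spectral radius = max |lambda| over the shifted spectrum
= max(2, 1, 0, 7, 11) = 11

11


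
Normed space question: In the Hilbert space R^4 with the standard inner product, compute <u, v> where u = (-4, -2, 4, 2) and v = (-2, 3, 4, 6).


Computing the standard inner product <u, v> = sum u_i * v_i
= -4*-2 + -2*3 + 4*4 + 2*6
= 8 + -6 + 16 + 12
= 30

30


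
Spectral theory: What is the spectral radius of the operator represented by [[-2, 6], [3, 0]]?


For a 2x2 matrix, eigenvalues satisfy lambda^2 - (trace)*lambda + det = 0
trace = -2 + 0 = -2
det = -2*0 - 6*3 = -18
discriminant = (-2)^2 - 4*(-18) = 76
spectral radius = max |eigenvalue| = 5.3589

5.3589


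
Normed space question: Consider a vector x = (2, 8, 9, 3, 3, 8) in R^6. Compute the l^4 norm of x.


The l^4 norm = (sum |x_i|^4)^(1/4)
Sum of 4th powers = 16 + 4096 + 6561 + 81 + 81 + 4096 = 14931
||x||_4 = (14931)^(1/4) = 11.0541

11.0541


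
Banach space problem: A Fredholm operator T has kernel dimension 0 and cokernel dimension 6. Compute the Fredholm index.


The Fredholm index is defined as ind(T) = dim(ker T) - dim(coker T)
= 0 - 6
= -6

-6
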